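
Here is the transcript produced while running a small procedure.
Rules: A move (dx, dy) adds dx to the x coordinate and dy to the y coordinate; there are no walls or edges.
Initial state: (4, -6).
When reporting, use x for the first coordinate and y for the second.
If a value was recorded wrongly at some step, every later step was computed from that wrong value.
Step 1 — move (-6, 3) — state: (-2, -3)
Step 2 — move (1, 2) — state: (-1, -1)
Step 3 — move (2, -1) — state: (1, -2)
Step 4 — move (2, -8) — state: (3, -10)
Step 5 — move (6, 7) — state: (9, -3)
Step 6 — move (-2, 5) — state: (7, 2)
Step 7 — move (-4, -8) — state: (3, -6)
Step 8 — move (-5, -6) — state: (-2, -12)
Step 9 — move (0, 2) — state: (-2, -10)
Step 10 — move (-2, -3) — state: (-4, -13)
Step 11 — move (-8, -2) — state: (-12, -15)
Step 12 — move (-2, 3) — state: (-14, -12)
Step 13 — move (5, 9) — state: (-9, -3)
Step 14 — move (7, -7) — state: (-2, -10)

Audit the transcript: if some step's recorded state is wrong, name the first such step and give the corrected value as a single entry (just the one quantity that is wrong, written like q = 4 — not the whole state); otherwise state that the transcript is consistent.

Recomputing the run from the initial state:
step 1: x = -2, y = -3
step 2: x = -1, y = -1
step 3: x = 1, y = -2
step 4: x = 3, y = -10
step 5: x = 9, y = -3
step 6: x = 7, y = 2
step 7: x = 3, y = -6
step 8: x = -2, y = -12
step 9: x = -2, y = -10
step 10: x = -4, y = -13
step 11: x = -12, y = -15
step 12: x = -14, y = -12
step 13: x = -9, y = -3
step 14: x = -2, y = -10
This matches the transcript at every step.

no error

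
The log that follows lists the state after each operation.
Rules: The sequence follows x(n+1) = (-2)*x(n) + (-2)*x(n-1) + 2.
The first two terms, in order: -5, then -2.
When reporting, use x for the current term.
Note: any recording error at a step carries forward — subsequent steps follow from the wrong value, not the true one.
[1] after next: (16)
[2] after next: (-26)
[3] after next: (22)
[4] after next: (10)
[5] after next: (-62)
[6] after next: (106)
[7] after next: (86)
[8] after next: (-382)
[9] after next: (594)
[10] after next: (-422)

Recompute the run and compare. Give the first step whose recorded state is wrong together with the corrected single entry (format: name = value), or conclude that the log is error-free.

step 7, x = -86

Recomputing the run from the initial state:
step 1: x = 16
step 2: x = -26
step 3: x = 22
step 4: x = 10
step 5: x = -62
step 6: x = 106
step 7: x = -86
step 8: x = -38
step 9: x = 250
step 10: x = -422
The first disagreement with the log is at step 7, where the value should be x = -86.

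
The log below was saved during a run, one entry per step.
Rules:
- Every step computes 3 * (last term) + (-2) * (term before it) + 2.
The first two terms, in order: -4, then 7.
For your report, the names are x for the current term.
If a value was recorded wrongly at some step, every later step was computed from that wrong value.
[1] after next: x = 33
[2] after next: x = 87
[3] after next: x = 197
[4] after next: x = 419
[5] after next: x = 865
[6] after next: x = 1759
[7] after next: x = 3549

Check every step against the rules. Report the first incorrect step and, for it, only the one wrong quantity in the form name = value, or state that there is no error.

step 1, x = 31

1. x = 3*(7) + (-2)*(-4) + (2) = 31 (first mismatch against the log)
The earliest wrong entry is at step 1: it should read x = 31.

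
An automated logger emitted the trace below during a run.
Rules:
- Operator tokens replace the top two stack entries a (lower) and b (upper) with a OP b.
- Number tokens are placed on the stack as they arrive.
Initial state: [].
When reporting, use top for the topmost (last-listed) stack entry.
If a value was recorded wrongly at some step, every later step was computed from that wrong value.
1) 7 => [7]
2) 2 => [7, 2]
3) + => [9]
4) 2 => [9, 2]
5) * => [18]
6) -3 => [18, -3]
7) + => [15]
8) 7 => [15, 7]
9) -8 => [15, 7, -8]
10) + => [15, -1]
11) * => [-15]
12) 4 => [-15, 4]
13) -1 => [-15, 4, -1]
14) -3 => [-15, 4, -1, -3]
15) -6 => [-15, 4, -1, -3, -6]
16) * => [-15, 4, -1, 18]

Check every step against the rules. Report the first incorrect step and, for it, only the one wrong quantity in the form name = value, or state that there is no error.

Recomputing the run from the initial state:
step 1: [7]
step 2: [7, 2]
step 3: [9]
step 4: [9, 2]
step 5: [18]
step 6: [18, -3]
step 7: [15]
step 8: [15, 7]
step 9: [15, 7, -8]
step 10: [15, -1]
step 11: [-15]
step 12: [-15, 4]
step 13: [-15, 4, -1]
step 14: [-15, 4, -1, -3]
step 15: [-15, 4, -1, -3, -6]
step 16: [-15, 4, -1, 18]
This matches the trace at every step.

no error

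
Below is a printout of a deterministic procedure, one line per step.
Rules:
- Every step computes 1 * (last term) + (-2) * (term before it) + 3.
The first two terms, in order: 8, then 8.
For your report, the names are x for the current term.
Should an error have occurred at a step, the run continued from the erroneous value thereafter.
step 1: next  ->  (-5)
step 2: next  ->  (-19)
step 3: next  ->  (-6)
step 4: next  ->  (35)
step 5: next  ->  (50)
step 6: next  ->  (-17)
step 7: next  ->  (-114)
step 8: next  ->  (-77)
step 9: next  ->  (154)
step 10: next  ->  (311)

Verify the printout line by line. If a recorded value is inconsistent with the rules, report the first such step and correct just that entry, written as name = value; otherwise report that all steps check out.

step 2, x = -18

step 1: x = 1*(8) + (-2)*(8) + (3) = -5 -> checks out
step 2: x = 1*(-5) + (-2)*(8) + (3) = -18 -> the printout disagrees here
First deviation found at step 2; the corrected entry is x = -18.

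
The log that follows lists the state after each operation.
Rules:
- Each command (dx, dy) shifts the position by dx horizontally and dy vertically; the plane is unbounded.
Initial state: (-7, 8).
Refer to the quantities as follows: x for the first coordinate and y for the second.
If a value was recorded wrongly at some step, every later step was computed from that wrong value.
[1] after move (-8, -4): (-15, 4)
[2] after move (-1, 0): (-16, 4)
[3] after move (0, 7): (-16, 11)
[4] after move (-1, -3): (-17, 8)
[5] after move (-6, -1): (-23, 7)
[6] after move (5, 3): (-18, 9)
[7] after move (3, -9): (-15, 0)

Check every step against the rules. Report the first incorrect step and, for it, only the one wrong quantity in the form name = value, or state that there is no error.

Step 1: x = -7 + (-8) = -15, y = 8 + (-4) = 4 — same as recorded.
Step 2: x = -15 + (-1) = -16, y = 4 + (0) = 4 — checks out.
Step 3: x = -16 + (0) = -16, y = 4 + (7) = 11 — matches.
Step 4: x = -16 + (-1) = -17, y = 11 + (-3) = 8 — no discrepancy.
Step 5: x = -17 + (-6) = -23, y = 8 + (-1) = 7 — matches.
Step 6: x = -23 + (5) = -18, y = 7 + (3) = 10 — first mismatch against the log.
First incorrect step: 6; the correct value is y = 10.

step 6, y = 10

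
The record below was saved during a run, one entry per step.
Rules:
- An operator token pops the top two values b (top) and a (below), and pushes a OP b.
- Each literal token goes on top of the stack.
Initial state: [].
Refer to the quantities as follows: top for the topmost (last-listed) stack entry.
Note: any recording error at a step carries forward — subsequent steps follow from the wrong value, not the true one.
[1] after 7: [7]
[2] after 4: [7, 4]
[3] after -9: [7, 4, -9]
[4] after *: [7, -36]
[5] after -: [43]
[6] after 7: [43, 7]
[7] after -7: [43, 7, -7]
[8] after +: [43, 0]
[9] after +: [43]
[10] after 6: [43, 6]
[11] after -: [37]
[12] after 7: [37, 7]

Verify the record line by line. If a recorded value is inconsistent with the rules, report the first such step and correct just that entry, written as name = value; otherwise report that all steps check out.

1. push 7: top = 7 (in agreement)
2. push 4: top = 4 (no discrepancy)
3. push -9: top = -9 (agrees with the record)
4. 4 * -9 = -36 (in agreement)
5. 7 - -36 = 43 (confirmed correct)
6. push 7: top = 7 (matches)
7. push -7: top = -7 (exactly as logged)
8. 7 + -7 = 0 (matches)
9. 43 + 0 = 43 (in agreement)
10. push 6: top = 6 (agrees with the record)
11. 43 - 6 = 37 (consistent with the record)
12. push 7: top = 7 (matches)
Each recorded entry agrees with the recomputation.

no error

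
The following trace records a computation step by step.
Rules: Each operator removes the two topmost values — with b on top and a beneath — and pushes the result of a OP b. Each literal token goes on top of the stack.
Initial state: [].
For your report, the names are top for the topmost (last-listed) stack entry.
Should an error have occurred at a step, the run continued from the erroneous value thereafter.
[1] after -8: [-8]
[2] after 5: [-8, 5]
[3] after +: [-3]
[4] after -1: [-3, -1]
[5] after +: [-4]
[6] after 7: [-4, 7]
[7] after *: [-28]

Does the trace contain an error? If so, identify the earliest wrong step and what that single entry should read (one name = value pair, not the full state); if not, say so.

no error

Recomputing the run from the initial state:
step 1: [-8]
step 2: [-8, 5]
step 3: [-3]
step 4: [-3, -1]
step 5: [-4]
step 6: [-4, 7]
step 7: [-28]
This matches the trace at every step.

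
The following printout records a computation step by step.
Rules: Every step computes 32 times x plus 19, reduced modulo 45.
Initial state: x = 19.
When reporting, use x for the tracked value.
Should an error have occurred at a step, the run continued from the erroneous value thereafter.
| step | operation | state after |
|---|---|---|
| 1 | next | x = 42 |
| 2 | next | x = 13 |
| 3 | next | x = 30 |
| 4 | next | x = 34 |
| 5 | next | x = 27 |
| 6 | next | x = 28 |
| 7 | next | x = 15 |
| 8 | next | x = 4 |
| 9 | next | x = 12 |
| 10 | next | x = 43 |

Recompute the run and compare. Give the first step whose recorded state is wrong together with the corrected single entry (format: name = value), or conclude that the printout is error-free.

step 1: x = (32*19 + 19) mod 45 = 42 -> verified
step 2: x = (32*42 + 19) mod 45 = 13 -> confirmed correct
step 3: x = (32*13 + 19) mod 45 = 30 -> verified
step 4: x = (32*30 + 19) mod 45 = 34 -> checks out
step 5: x = (32*34 + 19) mod 45 = 27 -> verified
step 6: x = (32*27 + 19) mod 45 = 28 -> no discrepancy
step 7: x = (32*28 + 19) mod 45 = 15 -> checks out
step 8: x = (32*15 + 19) mod 45 = 4 -> verified
step 9: x = (32*4 + 19) mod 45 = 12 -> no discrepancy
step 10: x = (32*12 + 19) mod 45 = 43 -> matches
Nothing is out of place; the run is error-free.

no error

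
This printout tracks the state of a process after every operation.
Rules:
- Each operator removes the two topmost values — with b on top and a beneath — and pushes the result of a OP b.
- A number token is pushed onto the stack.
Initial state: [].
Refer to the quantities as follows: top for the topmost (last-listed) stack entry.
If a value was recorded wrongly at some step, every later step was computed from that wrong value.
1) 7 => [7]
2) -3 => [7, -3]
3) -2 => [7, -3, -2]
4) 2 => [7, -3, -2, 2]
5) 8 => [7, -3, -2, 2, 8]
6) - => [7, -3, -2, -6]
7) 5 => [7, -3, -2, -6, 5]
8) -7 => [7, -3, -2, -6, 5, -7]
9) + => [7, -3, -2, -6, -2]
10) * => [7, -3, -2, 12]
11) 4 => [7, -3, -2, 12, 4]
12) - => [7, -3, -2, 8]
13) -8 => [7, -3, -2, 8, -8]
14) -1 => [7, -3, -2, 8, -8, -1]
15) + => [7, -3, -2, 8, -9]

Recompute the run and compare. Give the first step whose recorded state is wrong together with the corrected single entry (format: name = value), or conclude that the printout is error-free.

1. push 7: top = 7 (no discrepancy)
2. push -3: top = -3 (no discrepancy)
3. push -2: top = -2 (confirmed correct)
4. push 2: top = 2 (agrees with the printout)
5. push 8: top = 8 (exactly as logged)
6. 2 - 8 = -6 (in agreement)
7. push 5: top = 5 (checks out)
8. push -7: top = -7 (verified)
9. 5 + -7 = -2 (confirmed correct)
10. -6 * -2 = 12 (consistent with the printout)
11. push 4: top = 4 (verified)
12. 12 - 4 = 8 (confirmed correct)
13. push -8: top = -8 (no discrepancy)
14. push -1: top = -1 (confirmed correct)
15. -8 + -1 = -9 (exactly as logged)
All steps check out; nothing to correct.

no error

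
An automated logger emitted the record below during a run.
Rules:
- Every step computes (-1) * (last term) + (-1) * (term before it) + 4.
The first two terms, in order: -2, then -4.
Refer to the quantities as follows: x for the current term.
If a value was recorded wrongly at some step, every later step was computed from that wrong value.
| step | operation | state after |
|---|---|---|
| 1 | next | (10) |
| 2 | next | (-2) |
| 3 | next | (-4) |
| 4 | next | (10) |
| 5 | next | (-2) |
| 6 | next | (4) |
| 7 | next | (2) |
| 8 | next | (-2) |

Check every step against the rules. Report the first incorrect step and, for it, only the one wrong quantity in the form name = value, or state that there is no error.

step 6, x = -4

1. x = -1*(-4) + (-1)*(-2) + (4) = 10 (no discrepancy)
2. x = -1*(10) + (-1)*(-4) + (4) = -2 (same as recorded)
3. x = -1*(-2) + (-1)*(10) + (4) = -4 (matches)
4. x = -1*(-4) + (-1)*(-2) + (4) = 10 (same as recorded)
5. x = -1*(10) + (-1)*(-4) + (4) = -2 (exactly as logged)
6. x = -1*(-2) + (-1)*(10) + (4) = -4 (the record has a different value)
First incorrect step: 6; the correct value is x = -4.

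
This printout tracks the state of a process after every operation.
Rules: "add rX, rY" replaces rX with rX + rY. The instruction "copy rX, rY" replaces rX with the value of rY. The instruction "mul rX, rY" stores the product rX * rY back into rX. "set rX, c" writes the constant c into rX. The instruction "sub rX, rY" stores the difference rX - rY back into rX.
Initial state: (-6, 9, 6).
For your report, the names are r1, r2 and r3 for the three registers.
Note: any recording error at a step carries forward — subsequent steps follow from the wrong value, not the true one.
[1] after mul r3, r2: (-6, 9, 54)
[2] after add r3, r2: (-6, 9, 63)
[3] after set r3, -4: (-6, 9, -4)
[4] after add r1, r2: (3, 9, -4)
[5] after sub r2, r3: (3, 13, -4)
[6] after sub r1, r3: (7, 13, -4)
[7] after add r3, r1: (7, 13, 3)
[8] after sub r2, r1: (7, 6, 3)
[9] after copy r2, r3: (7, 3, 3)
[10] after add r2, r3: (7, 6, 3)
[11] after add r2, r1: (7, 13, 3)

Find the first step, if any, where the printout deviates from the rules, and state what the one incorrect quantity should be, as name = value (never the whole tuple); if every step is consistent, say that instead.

no error

step 1: r3 = 6 * 9 = 54 -> in agreement
step 2: r3 = 54 + 9 = 63 -> same as recorded
step 3: r3 = -4 -> matches
step 4: r1 = -6 + 9 = 3 -> no discrepancy
step 5: r2 = 9 - -4 = 13 -> matches
step 6: r1 = 3 - -4 = 7 -> verified
step 7: r3 = -4 + 7 = 3 -> exactly as logged
step 8: r2 = 13 - 7 = 6 -> verified
step 9: r2 = 3 -> matches
step 10: r2 = 3 + 3 = 6 -> checks out
step 11: r2 = 6 + 7 = 13 -> matches
Every step is consistent.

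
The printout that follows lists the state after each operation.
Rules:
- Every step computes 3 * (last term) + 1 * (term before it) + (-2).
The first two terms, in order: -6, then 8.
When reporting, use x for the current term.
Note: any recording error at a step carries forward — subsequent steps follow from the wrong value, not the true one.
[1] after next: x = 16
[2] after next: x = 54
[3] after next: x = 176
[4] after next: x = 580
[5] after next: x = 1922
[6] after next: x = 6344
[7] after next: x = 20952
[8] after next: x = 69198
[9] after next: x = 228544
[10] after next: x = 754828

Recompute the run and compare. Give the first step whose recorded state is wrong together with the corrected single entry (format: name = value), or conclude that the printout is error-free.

step 5, x = 1914

Recomputing the run from the initial state:
step 1: x = 16
step 2: x = 54
step 3: x = 176
step 4: x = 580
step 5: x = 1914
step 6: x = 6320
step 7: x = 20872
step 8: x = 68934
step 9: x = 227672
step 10: x = 751948
The first disagreement with the printout is at step 5, where the value should be x = 1914.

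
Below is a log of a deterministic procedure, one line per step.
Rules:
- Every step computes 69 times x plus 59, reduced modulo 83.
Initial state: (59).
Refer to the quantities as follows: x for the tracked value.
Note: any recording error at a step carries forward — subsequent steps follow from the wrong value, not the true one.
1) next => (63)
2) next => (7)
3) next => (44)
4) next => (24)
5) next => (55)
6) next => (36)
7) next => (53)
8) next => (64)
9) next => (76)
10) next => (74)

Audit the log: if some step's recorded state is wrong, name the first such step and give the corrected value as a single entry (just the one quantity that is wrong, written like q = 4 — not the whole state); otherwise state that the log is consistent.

Step 1: x = (69*59 + 59) mod 83 = 63 — confirmed correct.
Step 2: x = (69*63 + 59) mod 83 = 7 — matches.
Step 3: x = (69*7 + 59) mod 83 = 44 — agrees with the log.
Step 4: x = (69*44 + 59) mod 83 = 24 — no discrepancy.
Step 5: x = (69*24 + 59) mod 83 = 55 — agrees with the log.
Step 6: x = (69*55 + 59) mod 83 = 36 — verified.
Step 7: x = (69*36 + 59) mod 83 = 53 — consistent with the log.
Step 8: x = (69*53 + 59) mod 83 = 64 — matches.
Step 9: x = (69*64 + 59) mod 83 = 76 — matches.
Step 10: x = (69*76 + 59) mod 83 = 74 — same as recorded.
Each recorded entry agrees with the recomputation.

no error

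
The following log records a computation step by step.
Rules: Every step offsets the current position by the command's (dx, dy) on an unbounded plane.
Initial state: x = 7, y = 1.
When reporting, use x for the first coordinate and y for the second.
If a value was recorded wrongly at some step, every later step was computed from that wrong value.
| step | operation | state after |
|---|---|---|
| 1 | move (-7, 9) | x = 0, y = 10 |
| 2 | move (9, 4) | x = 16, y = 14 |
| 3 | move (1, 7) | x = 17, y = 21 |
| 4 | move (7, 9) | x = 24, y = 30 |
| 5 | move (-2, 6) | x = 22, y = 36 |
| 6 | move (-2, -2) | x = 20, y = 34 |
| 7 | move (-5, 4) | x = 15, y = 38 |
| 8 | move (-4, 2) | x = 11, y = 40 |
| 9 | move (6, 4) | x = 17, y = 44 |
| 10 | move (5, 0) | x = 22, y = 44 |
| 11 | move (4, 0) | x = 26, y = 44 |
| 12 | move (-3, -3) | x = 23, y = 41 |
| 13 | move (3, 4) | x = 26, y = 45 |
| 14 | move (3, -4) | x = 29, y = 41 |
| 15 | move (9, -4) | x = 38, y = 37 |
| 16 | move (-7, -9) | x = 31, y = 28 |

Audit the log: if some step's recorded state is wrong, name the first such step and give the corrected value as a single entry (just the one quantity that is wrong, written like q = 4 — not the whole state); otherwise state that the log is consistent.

step 2, x = 9

Recomputing the run from the initial state:
step 1: x = 0, y = 10
step 2: x = 9, y = 14
step 3: x = 10, y = 21
step 4: x = 17, y = 30
step 5: x = 15, y = 36
step 6: x = 13, y = 34
step 7: x = 8, y = 38
step 8: x = 4, y = 40
step 9: x = 10, y = 44
step 10: x = 15, y = 44
step 11: x = 19, y = 44
step 12: x = 16, y = 41
step 13: x = 19, y = 45
step 14: x = 22, y = 41
step 15: x = 31, y = 37
step 16: x = 24, y = 28
The first disagreement with the log is at step 2, where the value should be x = 9.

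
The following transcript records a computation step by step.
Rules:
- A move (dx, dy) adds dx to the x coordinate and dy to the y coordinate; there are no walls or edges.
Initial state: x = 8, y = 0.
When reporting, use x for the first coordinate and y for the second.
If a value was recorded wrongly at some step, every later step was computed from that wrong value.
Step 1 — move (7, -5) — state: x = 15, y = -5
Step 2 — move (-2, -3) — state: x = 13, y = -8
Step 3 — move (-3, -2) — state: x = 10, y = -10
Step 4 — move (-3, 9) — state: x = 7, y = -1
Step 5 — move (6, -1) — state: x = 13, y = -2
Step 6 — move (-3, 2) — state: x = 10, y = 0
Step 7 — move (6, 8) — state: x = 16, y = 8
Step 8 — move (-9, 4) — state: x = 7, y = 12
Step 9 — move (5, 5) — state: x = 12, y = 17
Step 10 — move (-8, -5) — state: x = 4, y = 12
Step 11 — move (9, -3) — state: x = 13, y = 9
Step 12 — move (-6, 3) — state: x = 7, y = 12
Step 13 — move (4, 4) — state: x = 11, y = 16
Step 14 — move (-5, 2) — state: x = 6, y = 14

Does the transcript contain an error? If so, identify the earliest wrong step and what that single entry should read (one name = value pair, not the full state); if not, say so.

Step 1: x = 8 + (7) = 15, y = 0 + (-5) = -5 — confirmed correct.
Step 2: x = 15 + (-2) = 13, y = -5 + (-3) = -8 — no discrepancy.
Step 3: x = 13 + (-3) = 10, y = -8 + (-2) = -10 — same as recorded.
Step 4: x = 10 + (-3) = 7, y = -10 + (9) = -1 — same as recorded.
Step 5: x = 7 + (6) = 13, y = -1 + (-1) = -2 — no discrepancy.
Step 6: x = 13 + (-3) = 10, y = -2 + (2) = 0 — consistent with the transcript.
Step 7: x = 10 + (6) = 16, y = 0 + (8) = 8 — checks out.
Step 8: x = 16 + (-9) = 7, y = 8 + (4) = 12 — same as recorded.
Step 9: x = 7 + (5) = 12, y = 12 + (5) = 17 — verified.
Step 10: x = 12 + (-8) = 4, y = 17 + (-5) = 12 — checks out.
Step 11: x = 4 + (9) = 13, y = 12 + (-3) = 9 — matches.
Step 12: x = 13 + (-6) = 7, y = 9 + (3) = 12 — checks out.
Step 13: x = 7 + (4) = 11, y = 12 + (4) = 16 — no discrepancy.
Step 14: x = 11 + (-5) = 6, y = 16 + (2) = 18 — the transcript has a different value.
The earliest wrong entry is at step 14: it should read y = 18.

step 14, y = 18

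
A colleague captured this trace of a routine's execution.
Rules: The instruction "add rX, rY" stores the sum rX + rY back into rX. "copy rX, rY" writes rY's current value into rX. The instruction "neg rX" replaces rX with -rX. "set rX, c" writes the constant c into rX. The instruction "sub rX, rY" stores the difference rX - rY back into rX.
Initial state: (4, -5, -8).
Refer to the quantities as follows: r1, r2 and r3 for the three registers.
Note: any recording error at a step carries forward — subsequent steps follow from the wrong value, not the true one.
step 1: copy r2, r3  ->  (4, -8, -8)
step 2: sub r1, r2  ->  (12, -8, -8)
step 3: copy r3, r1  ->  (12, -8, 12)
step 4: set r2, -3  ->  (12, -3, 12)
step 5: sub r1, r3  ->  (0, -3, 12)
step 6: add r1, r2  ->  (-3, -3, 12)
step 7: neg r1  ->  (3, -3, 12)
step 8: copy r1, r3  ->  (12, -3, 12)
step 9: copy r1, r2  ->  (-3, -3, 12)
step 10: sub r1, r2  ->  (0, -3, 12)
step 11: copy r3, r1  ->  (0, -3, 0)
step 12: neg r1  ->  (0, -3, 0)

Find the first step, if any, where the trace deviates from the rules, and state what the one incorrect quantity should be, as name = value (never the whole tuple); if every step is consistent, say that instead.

Recomputing the run from the initial state:
step 1: r1 = 4, r2 = -8, r3 = -8
step 2: r1 = 12, r2 = -8, r3 = -8
step 3: r1 = 12, r2 = -8, r3 = 12
step 4: r1 = 12, r2 = -3, r3 = 12
step 5: r1 = 0, r2 = -3, r3 = 12
step 6: r1 = -3, r2 = -3, r3 = 12
step 7: r1 = 3, r2 = -3, r3 = 12
step 8: r1 = 12, r2 = -3, r3 = 12
step 9: r1 = -3, r2 = -3, r3 = 12
step 10: r1 = 0, r2 = -3, r3 = 12
step 11: r1 = 0, r2 = -3, r3 = 0
step 12: r1 = 0, r2 = -3, r3 = 0
This matches the trace at every step.

no error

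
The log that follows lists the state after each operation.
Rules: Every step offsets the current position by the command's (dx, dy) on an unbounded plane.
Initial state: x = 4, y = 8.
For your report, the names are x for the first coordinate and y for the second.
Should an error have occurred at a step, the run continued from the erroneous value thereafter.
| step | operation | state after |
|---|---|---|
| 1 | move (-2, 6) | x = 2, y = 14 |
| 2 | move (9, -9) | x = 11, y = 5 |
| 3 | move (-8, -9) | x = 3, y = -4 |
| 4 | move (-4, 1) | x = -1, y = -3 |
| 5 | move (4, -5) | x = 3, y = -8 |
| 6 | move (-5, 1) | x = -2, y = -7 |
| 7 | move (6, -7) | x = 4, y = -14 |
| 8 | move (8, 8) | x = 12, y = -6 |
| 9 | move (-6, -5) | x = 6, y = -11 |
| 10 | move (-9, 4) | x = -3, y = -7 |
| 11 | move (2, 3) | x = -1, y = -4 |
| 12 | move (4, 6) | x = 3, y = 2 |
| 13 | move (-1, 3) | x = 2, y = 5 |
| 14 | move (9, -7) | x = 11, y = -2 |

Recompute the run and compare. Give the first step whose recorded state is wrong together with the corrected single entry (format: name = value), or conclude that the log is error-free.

Recomputing the run from the initial state:
step 1: x = 2, y = 14
step 2: x = 11, y = 5
step 3: x = 3, y = -4
step 4: x = -1, y = -3
step 5: x = 3, y = -8
step 6: x = -2, y = -7
step 7: x = 4, y = -14
step 8: x = 12, y = -6
step 9: x = 6, y = -11
step 10: x = -3, y = -7
step 11: x = -1, y = -4
step 12: x = 3, y = 2
step 13: x = 2, y = 5
step 14: x = 11, y = -2
This matches the log at every step.

no error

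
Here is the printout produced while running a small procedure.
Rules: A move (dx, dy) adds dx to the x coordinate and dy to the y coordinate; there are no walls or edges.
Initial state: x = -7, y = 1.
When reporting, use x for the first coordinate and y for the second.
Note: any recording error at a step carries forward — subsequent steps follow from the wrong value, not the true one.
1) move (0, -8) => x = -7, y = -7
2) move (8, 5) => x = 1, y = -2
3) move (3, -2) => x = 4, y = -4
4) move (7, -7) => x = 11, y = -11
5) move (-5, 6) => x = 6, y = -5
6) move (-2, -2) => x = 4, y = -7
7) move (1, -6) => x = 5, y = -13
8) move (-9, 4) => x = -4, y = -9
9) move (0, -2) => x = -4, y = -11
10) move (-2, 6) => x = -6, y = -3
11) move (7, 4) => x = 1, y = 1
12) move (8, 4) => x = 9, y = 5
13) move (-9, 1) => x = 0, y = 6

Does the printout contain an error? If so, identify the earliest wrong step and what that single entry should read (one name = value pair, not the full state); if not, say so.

step 10, y = -5

Step 1: x = -7 + (0) = -7, y = 1 + (-8) = -7 — agrees with the printout.
Step 2: x = -7 + (8) = 1, y = -7 + (5) = -2 — in agreement.
Step 3: x = 1 + (3) = 4, y = -2 + (-2) = -4 — no discrepancy.
Step 4: x = 4 + (7) = 11, y = -4 + (-7) = -11 — agrees with the printout.
Step 5: x = 11 + (-5) = 6, y = -11 + (6) = -5 — checks out.
Step 6: x = 6 + (-2) = 4, y = -5 + (-2) = -7 — exactly as logged.
Step 7: x = 4 + (1) = 5, y = -7 + (-6) = -13 — matches.
Step 8: x = 5 + (-9) = -4, y = -13 + (4) = -9 — same as recorded.
Step 9: x = -4 + (0) = -4, y = -9 + (-2) = -11 — same as recorded.
Step 10: x = -4 + (-2) = -6, y = -11 + (6) = -5 — first mismatch against the printout.
So the first discrepancy is step 10, where the right value is y = -5.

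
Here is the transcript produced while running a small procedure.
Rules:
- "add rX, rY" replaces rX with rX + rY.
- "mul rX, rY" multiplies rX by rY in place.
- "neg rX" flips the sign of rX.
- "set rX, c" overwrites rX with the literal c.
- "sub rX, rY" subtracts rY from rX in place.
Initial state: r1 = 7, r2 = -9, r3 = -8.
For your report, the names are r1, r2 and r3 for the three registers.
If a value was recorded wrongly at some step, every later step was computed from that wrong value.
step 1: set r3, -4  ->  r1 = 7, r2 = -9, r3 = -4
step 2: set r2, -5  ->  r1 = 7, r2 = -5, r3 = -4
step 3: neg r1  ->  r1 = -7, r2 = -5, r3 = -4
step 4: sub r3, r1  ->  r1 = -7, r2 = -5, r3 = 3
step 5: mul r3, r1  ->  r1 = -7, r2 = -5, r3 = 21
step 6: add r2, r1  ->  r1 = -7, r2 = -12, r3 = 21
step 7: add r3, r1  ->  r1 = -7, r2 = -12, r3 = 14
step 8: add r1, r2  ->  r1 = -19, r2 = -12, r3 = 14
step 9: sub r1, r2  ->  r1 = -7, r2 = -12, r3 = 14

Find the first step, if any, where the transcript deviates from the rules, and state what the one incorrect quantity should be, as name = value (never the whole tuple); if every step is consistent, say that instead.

1. r3 = -4 (matches)
2. r2 = -5 (same as recorded)
3. r1 = -(7) = -7 (exactly as logged)
4. r3 = -4 - -7 = 3 (no discrepancy)
5. r3 = 3 * -7 = -21 (the entry is off here)
The earliest wrong entry is at step 5: it should read r3 = -21.

step 5, r3 = -21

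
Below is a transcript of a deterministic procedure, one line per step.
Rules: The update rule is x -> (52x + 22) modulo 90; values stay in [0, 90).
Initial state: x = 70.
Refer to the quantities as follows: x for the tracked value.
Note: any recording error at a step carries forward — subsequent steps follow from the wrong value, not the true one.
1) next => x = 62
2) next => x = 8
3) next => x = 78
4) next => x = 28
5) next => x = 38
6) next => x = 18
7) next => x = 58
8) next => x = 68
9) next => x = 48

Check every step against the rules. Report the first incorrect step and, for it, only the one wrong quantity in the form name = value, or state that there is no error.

step 2, x = 6

Recomputing the run from the initial state:
step 1: x = 62
step 2: x = 6
step 3: x = 64
step 4: x = 20
step 5: x = 72
step 6: x = 76
step 7: x = 14
step 8: x = 30
step 9: x = 52
The first disagreement with the transcript is at step 2, where the value should be x = 6.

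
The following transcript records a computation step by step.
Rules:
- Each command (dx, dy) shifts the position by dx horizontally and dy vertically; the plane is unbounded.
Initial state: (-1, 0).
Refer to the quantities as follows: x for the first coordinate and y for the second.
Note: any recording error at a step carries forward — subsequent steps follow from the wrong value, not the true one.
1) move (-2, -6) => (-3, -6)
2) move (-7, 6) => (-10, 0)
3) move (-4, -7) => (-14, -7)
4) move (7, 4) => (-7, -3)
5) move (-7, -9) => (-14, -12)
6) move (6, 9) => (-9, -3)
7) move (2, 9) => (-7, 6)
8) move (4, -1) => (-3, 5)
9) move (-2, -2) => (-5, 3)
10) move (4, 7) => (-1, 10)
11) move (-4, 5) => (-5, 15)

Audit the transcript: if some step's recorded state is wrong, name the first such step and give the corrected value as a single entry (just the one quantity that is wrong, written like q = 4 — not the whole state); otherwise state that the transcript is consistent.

step 6, x = -8

Recomputing the run from the initial state:
step 1: x = -3, y = -6
step 2: x = -10, y = 0
step 3: x = -14, y = -7
step 4: x = -7, y = -3
step 5: x = -14, y = -12
step 6: x = -8, y = -3
step 7: x = -6, y = 6
step 8: x = -2, y = 5
step 9: x = -4, y = 3
step 10: x = 0, y = 10
step 11: x = -4, y = 15
The first disagreement with the transcript is at step 6, where the value should be x = -8.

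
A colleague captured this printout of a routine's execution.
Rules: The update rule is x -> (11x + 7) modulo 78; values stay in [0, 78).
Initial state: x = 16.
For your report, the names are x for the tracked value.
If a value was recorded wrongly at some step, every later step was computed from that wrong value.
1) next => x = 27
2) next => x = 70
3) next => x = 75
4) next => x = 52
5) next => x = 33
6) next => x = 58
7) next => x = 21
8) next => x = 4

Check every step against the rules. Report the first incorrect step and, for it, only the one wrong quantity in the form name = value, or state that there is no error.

Recomputing the run from the initial state:
step 1: x = 27
step 2: x = 70
step 3: x = 75
step 4: x = 52
step 5: x = 33
step 6: x = 58
step 7: x = 21
step 8: x = 4
This matches the printout at every step.

no error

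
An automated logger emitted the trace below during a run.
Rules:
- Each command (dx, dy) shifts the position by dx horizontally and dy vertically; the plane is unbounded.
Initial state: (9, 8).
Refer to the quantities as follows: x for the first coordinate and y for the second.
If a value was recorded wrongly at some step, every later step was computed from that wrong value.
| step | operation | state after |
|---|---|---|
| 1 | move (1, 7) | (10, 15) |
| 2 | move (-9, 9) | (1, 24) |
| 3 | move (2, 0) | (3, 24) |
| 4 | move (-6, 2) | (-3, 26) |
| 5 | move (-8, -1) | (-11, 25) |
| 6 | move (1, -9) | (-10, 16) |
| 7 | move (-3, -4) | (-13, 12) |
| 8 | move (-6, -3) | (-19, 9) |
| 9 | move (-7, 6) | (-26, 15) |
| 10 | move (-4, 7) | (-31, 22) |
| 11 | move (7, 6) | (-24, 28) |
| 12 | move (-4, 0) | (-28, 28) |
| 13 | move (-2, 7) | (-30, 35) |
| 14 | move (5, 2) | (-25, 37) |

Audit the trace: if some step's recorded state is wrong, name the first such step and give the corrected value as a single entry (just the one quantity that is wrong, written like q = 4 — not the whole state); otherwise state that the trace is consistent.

step 10, x = -30

Recomputing the run from the initial state:
step 1: x = 10, y = 15
step 2: x = 1, y = 24
step 3: x = 3, y = 24
step 4: x = -3, y = 26
step 5: x = -11, y = 25
step 6: x = -10, y = 16
step 7: x = -13, y = 12
step 8: x = -19, y = 9
step 9: x = -26, y = 15
step 10: x = -30, y = 22
step 11: x = -23, y = 28
step 12: x = -27, y = 28
step 13: x = -29, y = 35
step 14: x = -24, y = 37
The first disagreement with the trace is at step 10, where the value should be x = -30.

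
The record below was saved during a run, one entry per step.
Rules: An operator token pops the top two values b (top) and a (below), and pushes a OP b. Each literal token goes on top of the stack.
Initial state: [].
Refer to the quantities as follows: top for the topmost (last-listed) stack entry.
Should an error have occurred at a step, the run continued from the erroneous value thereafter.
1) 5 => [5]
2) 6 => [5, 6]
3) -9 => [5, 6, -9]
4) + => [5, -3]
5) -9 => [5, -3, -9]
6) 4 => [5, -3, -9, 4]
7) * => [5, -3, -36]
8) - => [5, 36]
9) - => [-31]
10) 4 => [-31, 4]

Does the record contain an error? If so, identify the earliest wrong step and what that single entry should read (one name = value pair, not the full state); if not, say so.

step 8, top = 33

1. push 5: top = 5 (exactly as logged)
2. push 6: top = 6 (exactly as logged)
3. push -9: top = -9 (confirmed correct)
4. 6 + -9 = -3 (checks out)
5. push -9: top = -9 (confirmed correct)
6. push 4: top = 4 (agrees with the record)
7. -9 * 4 = -36 (confirmed correct)
8. -3 - -36 = 33 (the record has a different value)
First deviation found at step 8; the corrected entry is top = 33.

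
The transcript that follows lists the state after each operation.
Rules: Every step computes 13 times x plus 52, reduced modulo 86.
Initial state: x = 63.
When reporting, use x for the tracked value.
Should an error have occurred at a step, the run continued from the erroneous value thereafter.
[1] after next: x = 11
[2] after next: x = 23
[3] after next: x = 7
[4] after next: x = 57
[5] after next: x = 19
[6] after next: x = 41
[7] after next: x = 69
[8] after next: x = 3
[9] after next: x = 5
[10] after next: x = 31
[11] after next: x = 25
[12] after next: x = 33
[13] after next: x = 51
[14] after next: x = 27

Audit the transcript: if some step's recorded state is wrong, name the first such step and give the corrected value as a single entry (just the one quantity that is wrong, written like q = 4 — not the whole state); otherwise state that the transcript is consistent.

Recomputing the run from the initial state:
step 1: x = 11
step 2: x = 23
step 3: x = 7
step 4: x = 57
step 5: x = 19
step 6: x = 41
step 7: x = 69
step 8: x = 3
step 9: x = 5
step 10: x = 31
step 11: x = 25
step 12: x = 33
step 13: x = 51
step 14: x = 27
This matches the transcript at every step.

no error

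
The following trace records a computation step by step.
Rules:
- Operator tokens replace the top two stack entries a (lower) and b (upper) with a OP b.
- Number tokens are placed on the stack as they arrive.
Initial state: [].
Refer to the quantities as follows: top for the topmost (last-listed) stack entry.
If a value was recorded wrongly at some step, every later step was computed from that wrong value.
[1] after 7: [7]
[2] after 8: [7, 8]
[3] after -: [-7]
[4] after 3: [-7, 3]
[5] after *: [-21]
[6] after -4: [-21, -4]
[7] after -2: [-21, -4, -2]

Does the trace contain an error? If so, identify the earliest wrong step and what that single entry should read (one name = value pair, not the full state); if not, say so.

Step 1: push 7: top = 7 — checks out.
Step 2: push 8: top = 8 — matches.
Step 3: 7 - 8 = -1 — the recorded entry deviates here.
The audit stops at step 3: the recorded entry is wrong and should be top = -1.

step 3, top = -1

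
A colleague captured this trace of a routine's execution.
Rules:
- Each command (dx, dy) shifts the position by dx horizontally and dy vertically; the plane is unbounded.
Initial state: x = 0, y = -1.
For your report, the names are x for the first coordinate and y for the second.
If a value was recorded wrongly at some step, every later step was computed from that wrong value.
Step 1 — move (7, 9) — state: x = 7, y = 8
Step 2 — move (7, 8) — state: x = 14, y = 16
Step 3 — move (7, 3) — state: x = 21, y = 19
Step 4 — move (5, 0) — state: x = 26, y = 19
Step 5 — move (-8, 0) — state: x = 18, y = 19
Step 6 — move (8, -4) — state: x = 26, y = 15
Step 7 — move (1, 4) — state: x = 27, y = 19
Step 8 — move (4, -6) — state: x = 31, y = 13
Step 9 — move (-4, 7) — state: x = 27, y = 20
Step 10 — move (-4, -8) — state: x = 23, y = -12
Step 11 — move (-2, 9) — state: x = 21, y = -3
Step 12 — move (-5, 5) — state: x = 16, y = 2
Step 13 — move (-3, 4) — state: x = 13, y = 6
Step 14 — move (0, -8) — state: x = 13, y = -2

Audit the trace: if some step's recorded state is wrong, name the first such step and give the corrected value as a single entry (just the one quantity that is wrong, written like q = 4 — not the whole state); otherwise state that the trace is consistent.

1. x = 0 + (7) = 7, y = -1 + (9) = 8 (verified)
2. x = 7 + (7) = 14, y = 8 + (8) = 16 (consistent with the trace)
3. x = 14 + (7) = 21, y = 16 + (3) = 19 (matches)
4. x = 21 + (5) = 26, y = 19 + (0) = 19 (confirmed correct)
5. x = 26 + (-8) = 18, y = 19 + (0) = 19 (consistent with the trace)
6. x = 18 + (8) = 26, y = 19 + (-4) = 15 (no discrepancy)
7. x = 26 + (1) = 27, y = 15 + (4) = 19 (no discrepancy)
8. x = 27 + (4) = 31, y = 19 + (-6) = 13 (verified)
9. x = 31 + (-4) = 27, y = 13 + (7) = 20 (agrees with the trace)
10. x = 27 + (-4) = 23, y = 20 + (-8) = 12 (the entry is off here)
The audit stops at step 10: the recorded entry is wrong and should be y = 12.

step 10, y = 12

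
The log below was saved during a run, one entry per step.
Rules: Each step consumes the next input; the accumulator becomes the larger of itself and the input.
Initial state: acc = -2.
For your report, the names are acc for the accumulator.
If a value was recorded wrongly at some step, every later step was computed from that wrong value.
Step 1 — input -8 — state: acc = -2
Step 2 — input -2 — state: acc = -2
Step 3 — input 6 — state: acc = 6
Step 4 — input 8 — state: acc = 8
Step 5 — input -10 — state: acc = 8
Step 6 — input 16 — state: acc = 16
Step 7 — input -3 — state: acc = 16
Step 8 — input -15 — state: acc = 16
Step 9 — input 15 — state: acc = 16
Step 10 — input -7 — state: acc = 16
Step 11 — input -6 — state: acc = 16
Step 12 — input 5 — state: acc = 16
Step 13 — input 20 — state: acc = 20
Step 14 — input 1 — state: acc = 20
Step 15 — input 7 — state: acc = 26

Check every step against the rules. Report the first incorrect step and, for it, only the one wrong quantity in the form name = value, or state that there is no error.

1. acc = max(-2, -8) = -2 (verified)
2. acc = max(-2, -2) = -2 (consistent with the log)
3. acc = max(-2, 6) = 6 (consistent with the log)
4. acc = max(6, 8) = 8 (same as recorded)
5. acc = max(8, -10) = 8 (no discrepancy)
6. acc = max(8, 16) = 16 (consistent with the log)
7. acc = max(16, -3) = 16 (exactly as logged)
8. acc = max(16, -15) = 16 (matches)
9. acc = max(16, 15) = 16 (matches)
10. acc = max(16, -7) = 16 (consistent with the log)
11. acc = max(16, -6) = 16 (agrees with the log)
12. acc = max(16, 5) = 16 (exactly as logged)
13. acc = max(16, 20) = 20 (same as recorded)
14. acc = max(20, 1) = 20 (consistent with the log)
15. acc = max(20, 7) = 20 (the log disagrees here)
The earliest wrong entry is at step 15: it should read acc = 20.

step 15, acc = 20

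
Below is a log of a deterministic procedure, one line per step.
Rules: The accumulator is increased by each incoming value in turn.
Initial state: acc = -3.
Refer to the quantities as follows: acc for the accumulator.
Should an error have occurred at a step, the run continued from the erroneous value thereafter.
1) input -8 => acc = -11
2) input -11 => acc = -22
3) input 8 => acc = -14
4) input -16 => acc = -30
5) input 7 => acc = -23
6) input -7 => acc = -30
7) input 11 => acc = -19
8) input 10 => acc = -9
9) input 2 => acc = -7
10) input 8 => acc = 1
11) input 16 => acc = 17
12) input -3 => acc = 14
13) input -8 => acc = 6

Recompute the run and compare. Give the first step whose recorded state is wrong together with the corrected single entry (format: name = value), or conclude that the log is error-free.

Step 1: acc = -3 + -8 = -11 — exactly as logged.
Step 2: acc = -11 + -11 = -22 — matches.
Step 3: acc = -22 + 8 = -14 — matches.
Step 4: acc = -14 + -16 = -30 — exactly as logged.
Step 5: acc = -30 + 7 = -23 — confirmed correct.
Step 6: acc = -23 + -7 = -30 — consistent with the log.
Step 7: acc = -30 + 11 = -19 — checks out.
Step 8: acc = -19 + 10 = -9 — in agreement.
Step 9: acc = -9 + 2 = -7 — in agreement.
Step 10: acc = -7 + 8 = 1 — no discrepancy.
Step 11: acc = 1 + 16 = 17 — matches.
Step 12: acc = 17 + -3 = 14 — consistent with the log.
Step 13: acc = 14 + -8 = 6 — matches.
All entries verified; no error found.

no error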